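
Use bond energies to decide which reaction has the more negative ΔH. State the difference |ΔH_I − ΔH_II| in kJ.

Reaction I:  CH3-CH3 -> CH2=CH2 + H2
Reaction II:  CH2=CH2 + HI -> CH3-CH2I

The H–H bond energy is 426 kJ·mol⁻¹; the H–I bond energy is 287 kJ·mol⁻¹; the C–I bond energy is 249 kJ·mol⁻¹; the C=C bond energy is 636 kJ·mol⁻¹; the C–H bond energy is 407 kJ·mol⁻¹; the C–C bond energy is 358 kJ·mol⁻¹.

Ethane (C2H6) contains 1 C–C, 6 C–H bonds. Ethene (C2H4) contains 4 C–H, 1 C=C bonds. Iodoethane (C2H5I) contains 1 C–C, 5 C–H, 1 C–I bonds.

Reaction I:
  Bonds broken (reactants):
    C–C: 1 × 358 = 358
    C–H: 6 × 407 = 2442
    Σ(broken) = 2800 kJ
  Bonds formed (products):
    C–H: 4 × 407 = 1628
    C=C: 1 × 636 = 636
    H–H: 1 × 426 = 426
    Σ(formed) = 2690 kJ
  ΔH_I = 2800 − 2690 = +110 kJ
Reaction II:
  Bonds broken (reactants):
    C–H: 4 × 407 = 1628
    C=C: 1 × 636 = 636
    H–I: 1 × 287 = 287
    Σ(broken) = 2551 kJ
  Bonds formed (products):
    C–C: 1 × 358 = 358
    C–H: 5 × 407 = 2035
    C–I: 1 × 249 = 249
    Σ(formed) = 2642 kJ
  ΔH_II = 2551 − 2642 = −91 kJ
ΔH_I − ΔH_II = +201 kJ, so reaction II has the more negative ΔH; |ΔH_I − ΔH_II| = 201 kJ.

Reaction II, by 201 kJ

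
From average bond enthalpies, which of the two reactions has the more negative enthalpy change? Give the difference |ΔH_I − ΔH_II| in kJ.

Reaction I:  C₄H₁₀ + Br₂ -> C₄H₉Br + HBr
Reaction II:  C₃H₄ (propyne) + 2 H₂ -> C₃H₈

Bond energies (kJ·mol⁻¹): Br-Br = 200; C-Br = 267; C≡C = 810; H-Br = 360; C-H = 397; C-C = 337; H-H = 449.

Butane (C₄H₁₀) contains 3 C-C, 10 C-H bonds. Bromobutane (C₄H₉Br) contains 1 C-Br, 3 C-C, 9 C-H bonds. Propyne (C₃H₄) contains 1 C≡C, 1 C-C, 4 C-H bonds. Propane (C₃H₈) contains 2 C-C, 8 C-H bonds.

Reaction II, by 187 kJ

Reaction I:
  Bonds broken (reactants):
    Br-Br: 1 × 200 = 200
    C-C: 3 × 337 = 1011
    C-H: 10 × 397 = 3970
    Σ(broken) = 5181 kJ
  Bonds formed (products):
    C-Br: 1 × 267 = 267
    C-C: 3 × 337 = 1011
    C-H: 9 × 397 = 3573
    H-Br: 1 × 360 = 360
    Σ(formed) = 5211 kJ
  ΔH_I = 5181 − 5211 = −30 kJ
Reaction II:
  Bonds broken (reactants):
    C≡C: 1 × 810 = 810
    C-C: 1 × 337 = 337
    C-H: 4 × 397 = 1588
    H-H: 2 × 449 = 898
    Σ(broken) = 3633 kJ
  Bonds formed (products):
    C-C: 2 × 337 = 674
    C-H: 8 × 397 = 3176
    Σ(formed) = 3850 kJ
  ΔH_II = 3633 − 3850 = −217 kJ
ΔH_I − ΔH_II = +187 kJ, so reaction II has the more negative ΔH; |ΔH_I − ΔH_II| = 187 kJ.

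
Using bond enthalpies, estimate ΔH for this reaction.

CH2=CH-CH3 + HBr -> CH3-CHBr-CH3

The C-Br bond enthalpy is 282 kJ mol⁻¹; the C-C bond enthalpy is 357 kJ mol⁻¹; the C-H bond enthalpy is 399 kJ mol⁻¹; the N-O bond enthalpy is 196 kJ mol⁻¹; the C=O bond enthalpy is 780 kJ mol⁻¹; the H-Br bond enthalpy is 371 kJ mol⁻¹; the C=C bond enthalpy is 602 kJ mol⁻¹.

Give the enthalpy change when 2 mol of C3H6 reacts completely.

Bonds broken (reactants):
  C-C: 1 × 357 = 357
  C-H: 6 × 399 = 2394
  C=C: 1 × 602 = 602
  H-Br: 1 × 371 = 371
  Σ(broken) = 3724 kJ
Bonds formed (products):
  C-Br: 1 × 282 = 282
  C-C: 2 × 357 = 714
  C-H: 7 × 399 = 2793
  Σ(formed) = 3789 kJ
ΔH = Σ(broken) − Σ(formed) = 3724 − 3789 = −65 kJ
For 2× the reaction as written: 2 × (−65) = −130 kJ

ΔH = −130 kJ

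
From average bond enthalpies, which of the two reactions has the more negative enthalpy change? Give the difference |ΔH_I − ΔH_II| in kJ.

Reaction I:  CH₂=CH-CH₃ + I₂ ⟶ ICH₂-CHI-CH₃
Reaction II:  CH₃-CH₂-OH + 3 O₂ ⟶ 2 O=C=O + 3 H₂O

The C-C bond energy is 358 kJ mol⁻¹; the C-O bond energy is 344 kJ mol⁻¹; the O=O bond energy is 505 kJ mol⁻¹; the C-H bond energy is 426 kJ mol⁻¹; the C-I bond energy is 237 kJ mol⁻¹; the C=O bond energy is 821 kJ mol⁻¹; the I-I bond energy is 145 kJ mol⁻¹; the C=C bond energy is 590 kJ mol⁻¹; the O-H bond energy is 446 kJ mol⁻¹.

Reaction II, by 1070 kJ

Reaction I:
  Bonds broken (reactants):
    C-C: 1 × 358 = 358
    C-H: 6 × 426 = 2556
    C=C: 1 × 590 = 590
    I-I: 1 × 145 = 145
    Σ(broken) = 3649 kJ
  Bonds formed (products):
    C-C: 2 × 358 = 716
    C-H: 6 × 426 = 2556
    C-I: 2 × 237 = 474
    Σ(formed) = 3746 kJ
  ΔH_I = 3649 − 3746 = −97 kJ
Reaction II:
  Bonds broken (reactants):
    C-C: 1 × 358 = 358
    C-H: 5 × 426 = 2130
    C-O: 1 × 344 = 344
    O-H: 1 × 446 = 446
    O=O: 3 × 505 = 1515
    Σ(broken) = 4793 kJ
  Bonds formed (products):
    C=O: 4 × 821 = 3284
    O-H: 6 × 446 = 2676
    Σ(formed) = 5960 kJ
  ΔH_II = 4793 − 5960 = −1167 kJ
ΔH_I − ΔH_II = +1070 kJ, so reaction II has the more negative ΔH; |ΔH_I − ΔH_II| = 1070 kJ.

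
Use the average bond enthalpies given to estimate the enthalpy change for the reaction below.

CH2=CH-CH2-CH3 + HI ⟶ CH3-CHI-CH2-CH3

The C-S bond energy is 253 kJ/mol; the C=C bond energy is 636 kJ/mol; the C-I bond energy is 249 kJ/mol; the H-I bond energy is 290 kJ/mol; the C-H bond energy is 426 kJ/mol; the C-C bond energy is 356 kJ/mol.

ΔH ≈ −105 kJ

Bonds broken (reactants):
  C-C: 2 × 356 = 712
  C-H: 8 × 426 = 3408
  C=C: 1 × 636 = 636
  H-I: 1 × 290 = 290
  Σ(broken) = 5046 kJ
Bonds formed (products):
  C-C: 3 × 356 = 1068
  C-H: 9 × 426 = 3834
  C-I: 1 × 249 = 249
  Σ(formed) = 5151 kJ
ΔH = Σ(broken) − Σ(formed) = 5046 − 5151 = −105 kJ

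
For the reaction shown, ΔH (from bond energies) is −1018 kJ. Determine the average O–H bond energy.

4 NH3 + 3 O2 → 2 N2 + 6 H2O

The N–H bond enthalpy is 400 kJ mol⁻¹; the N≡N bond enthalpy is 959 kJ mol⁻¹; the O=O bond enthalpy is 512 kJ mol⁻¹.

D(O–H) ≈ 453 kJ/mol

Let D be the O–H bond energy.
Σ(broken) = 12×400 + 3×512 = 6336
Σ(formed) = 2×959 + 12×D = 1918 + 12D
ΔH = Σ(broken) − Σ(formed) = (6336) − (1918 + 12D) = +4418 − 12D
Setting this equal to −1018 kJ gives 12D = 5436, so D = 453 kJ/mol.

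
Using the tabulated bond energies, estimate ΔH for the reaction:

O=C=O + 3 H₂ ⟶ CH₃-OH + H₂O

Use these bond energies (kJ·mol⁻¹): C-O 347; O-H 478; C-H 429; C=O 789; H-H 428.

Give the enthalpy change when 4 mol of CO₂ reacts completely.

ΔH = −824 kJ

Bonds broken (reactants):
  C=O: 2 × 789 = 1578
  H-H: 3 × 428 = 1284
  Σ(broken) = 2862 kJ
Bonds formed (products):
  C-H: 3 × 429 = 1287
  C-O: 1 × 347 = 347
  O-H: 3 × 478 = 1434
  Σ(formed) = 3068 kJ
ΔH = Σ(broken) − Σ(formed) = 2862 − 3068 = −206 kJ
For 4× the reaction as written: 4 × (−206) = −824 kJ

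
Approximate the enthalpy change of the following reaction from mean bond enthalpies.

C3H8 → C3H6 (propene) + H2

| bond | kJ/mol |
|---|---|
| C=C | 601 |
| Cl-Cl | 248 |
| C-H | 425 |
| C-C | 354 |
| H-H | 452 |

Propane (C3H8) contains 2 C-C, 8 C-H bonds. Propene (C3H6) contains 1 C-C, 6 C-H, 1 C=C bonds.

ΔH ≈ +151 kJ

Bonds broken (reactants):
  C-C: 2 × 354 = 708
  C-H: 8 × 425 = 3400
  Σ(broken) = 4108 kJ
Bonds formed (products):
  C-C: 1 × 354 = 354
  C-H: 6 × 425 = 2550
  C=C: 1 × 601 = 601
  H-H: 1 × 452 = 452
  Σ(formed) = 3957 kJ
ΔH = Σ(broken) − Σ(formed) = 4108 − 3957 = +151 kJ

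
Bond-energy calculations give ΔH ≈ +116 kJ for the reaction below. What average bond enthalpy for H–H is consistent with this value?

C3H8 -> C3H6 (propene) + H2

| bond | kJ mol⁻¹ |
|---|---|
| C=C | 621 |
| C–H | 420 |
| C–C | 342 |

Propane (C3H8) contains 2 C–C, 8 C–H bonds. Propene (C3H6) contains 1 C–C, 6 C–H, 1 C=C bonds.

Let D be the H–H bond energy.
Σ(broken) = 2×342 + 8×420 = 4044
Σ(formed) = 1×342 + 6×420 + 1×621 + 1×D = 3483 + D
ΔH = Σ(broken) − Σ(formed) = (4044) − (3483 + D) = +561 − D
Setting this equal to +116 kJ gives D = 445 kJ/mol.

D(H–H) ≈ 445 kJ/mol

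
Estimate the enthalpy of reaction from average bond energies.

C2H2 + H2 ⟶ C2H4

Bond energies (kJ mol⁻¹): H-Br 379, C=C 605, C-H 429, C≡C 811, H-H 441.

ΔH ≈ −211 kJ

Bonds broken (reactants):
  C≡C: 1 × 811 = 811
  C-H: 2 × 429 = 858
  H-H: 1 × 441 = 441
  Σ(broken) = 2110 kJ
Bonds formed (products):
  C-H: 4 × 429 = 1716
  C=C: 1 × 605 = 605
  Σ(formed) = 2321 kJ
ΔH = Σ(broken) − Σ(formed) = 2110 − 2321 = −211 kJ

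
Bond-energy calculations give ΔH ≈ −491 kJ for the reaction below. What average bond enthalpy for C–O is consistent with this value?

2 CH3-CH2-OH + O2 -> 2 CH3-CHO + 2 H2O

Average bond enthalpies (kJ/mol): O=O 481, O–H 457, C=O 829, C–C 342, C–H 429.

Let D be the C–O bond energy.
Σ(broken) = 2×342 + 10×429 + 2×D + 2×457 + 1×481 = 6369 + 2D
Σ(formed) = 2×342 + 8×429 + 2×829 + 4×457 = 7602
ΔH = Σ(broken) − Σ(formed) = (6369 + 2D) − (7602) = −1233 + 2D
Setting this equal to −491 kJ gives 2D = 742, so D = 371 kJ/mol.

D(C–O) ≈ 371 kJ/mol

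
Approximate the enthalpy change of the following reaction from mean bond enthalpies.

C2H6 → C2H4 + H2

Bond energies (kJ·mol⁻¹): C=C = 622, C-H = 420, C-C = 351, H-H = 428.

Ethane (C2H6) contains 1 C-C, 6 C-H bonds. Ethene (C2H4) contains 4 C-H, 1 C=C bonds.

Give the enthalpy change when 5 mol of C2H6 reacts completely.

ΔH = +705 kJ

Bonds broken (reactants):
  C-C: 1 × 351 = 351
  C-H: 6 × 420 = 2520
  Σ(broken) = 2871 kJ
Bonds formed (products):
  C-H: 4 × 420 = 1680
  C=C: 1 × 622 = 622
  H-H: 1 × 428 = 428
  Σ(formed) = 2730 kJ
ΔH = Σ(broken) − Σ(formed) = 2871 − 2730 = +141 kJ
For 5× the reaction as written: 5 × (+141) = +705 kJ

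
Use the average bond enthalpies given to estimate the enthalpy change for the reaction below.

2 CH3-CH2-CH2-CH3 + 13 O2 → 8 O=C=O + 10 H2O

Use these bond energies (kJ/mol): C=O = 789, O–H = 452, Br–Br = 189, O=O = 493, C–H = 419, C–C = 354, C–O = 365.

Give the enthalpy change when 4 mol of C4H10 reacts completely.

ΔH = −9502 kJ

Bonds broken (reactants):
  C–C: 6 × 354 = 2124
  C–H: 20 × 419 = 8380
  O=O: 13 × 493 = 6409
  Σ(broken) = 16913 kJ
Bonds formed (products):
  C=O: 16 × 789 = 12624
  O–H: 20 × 452 = 9040
  Σ(formed) = 21664 kJ
ΔH = Σ(broken) − Σ(formed) = 16913 − 21664 = −4751 kJ
For 2× the reaction as written: 2 × (−4751) = −9502 kJ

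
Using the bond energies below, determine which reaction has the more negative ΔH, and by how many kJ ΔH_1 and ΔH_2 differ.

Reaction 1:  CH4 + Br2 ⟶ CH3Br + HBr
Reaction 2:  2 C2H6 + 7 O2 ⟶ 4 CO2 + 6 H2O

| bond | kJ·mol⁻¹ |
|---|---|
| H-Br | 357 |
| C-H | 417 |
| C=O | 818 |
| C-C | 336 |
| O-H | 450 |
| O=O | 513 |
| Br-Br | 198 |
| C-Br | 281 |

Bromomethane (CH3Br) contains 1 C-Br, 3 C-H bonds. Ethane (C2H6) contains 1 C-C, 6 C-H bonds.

Reaction 2, by 2654 kJ

Reaction 1:
  Bonds broken (reactants):
    Br-Br: 1 × 198 = 198
    C-H: 4 × 417 = 1668
    Σ(broken) = 1866 kJ
  Bonds formed (products):
    C-Br: 1 × 281 = 281
    C-H: 3 × 417 = 1251
    H-Br: 1 × 357 = 357
    Σ(formed) = 1889 kJ
  ΔH_1 = 1866 − 1889 = −23 kJ
Reaction 2:
  Bonds broken (reactants):
    C-C: 2 × 336 = 672
    C-H: 12 × 417 = 5004
    O=O: 7 × 513 = 3591
    Σ(broken) = 9267 kJ
  Bonds formed (products):
    C=O: 8 × 818 = 6544
    O-H: 12 × 450 = 5400
    Σ(formed) = 11944 kJ
  ΔH_2 = 9267 − 11944 = −2677 kJ
ΔH_1 − ΔH_2 = +2654 kJ, so reaction 2 has the more negative ΔH; |ΔH_1 − ΔH_2| = 2654 kJ.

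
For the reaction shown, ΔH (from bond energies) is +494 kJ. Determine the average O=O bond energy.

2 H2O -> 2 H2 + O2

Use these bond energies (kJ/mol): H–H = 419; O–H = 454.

D(O=O) ≈ 484 kJ/mol

Let D be the O=O bond energy.
Σ(broken) = 4×454 = 1816
Σ(formed) = 2×419 + 1×D = 838 + D
ΔH = Σ(broken) − Σ(formed) = (1816) − (838 + D) = +978 − D
Setting this equal to +494 kJ gives D = 484 kJ/mol.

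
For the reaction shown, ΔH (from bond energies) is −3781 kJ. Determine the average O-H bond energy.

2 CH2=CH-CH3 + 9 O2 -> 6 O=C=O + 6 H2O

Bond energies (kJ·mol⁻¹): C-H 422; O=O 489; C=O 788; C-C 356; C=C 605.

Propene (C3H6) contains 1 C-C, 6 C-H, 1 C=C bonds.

D(O-H) ≈ 476 kJ/mol

Let D be the O-H bond energy.
Σ(broken) = 2×356 + 12×422 + 2×605 + 9×489 = 11387
Σ(formed) = 12×788 + 12×D = 9456 + 12D
ΔH = Σ(broken) − Σ(formed) = (11387) − (9456 + 12D) = +1931 − 12D
Setting this equal to −3781 kJ gives 12D = 5712, so D = 476 kJ/mol.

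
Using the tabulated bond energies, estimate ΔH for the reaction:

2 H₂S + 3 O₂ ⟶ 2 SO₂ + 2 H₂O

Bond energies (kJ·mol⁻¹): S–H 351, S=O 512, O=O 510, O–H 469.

ΔH ≈ −990 kJ

Bonds broken (reactants):
  O=O: 3 × 510 = 1530
  S–H: 4 × 351 = 1404
  Σ(broken) = 2934 kJ
Bonds formed (products):
  O–H: 4 × 469 = 1876
  S=O: 4 × 512 = 2048
  Σ(formed) = 3924 kJ
ΔH = Σ(broken) − Σ(formed) = 2934 − 3924 = −990 kJ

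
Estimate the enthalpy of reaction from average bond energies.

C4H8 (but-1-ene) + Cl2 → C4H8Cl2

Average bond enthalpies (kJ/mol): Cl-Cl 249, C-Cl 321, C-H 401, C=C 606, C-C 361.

Bonds broken (reactants):
  C-C: 2 × 361 = 722
  C-H: 8 × 401 = 3208
  C=C: 1 × 606 = 606
  Cl-Cl: 1 × 249 = 249
  Σ(broken) = 4785 kJ
Bonds formed (products):
  C-C: 3 × 361 = 1083
  C-Cl: 2 × 321 = 642
  C-H: 8 × 401 = 3208
  Σ(formed) = 4933 kJ
ΔH = Σ(broken) − Σ(formed) = 4785 − 4933 = −148 kJ

ΔH ≈ −148 kJ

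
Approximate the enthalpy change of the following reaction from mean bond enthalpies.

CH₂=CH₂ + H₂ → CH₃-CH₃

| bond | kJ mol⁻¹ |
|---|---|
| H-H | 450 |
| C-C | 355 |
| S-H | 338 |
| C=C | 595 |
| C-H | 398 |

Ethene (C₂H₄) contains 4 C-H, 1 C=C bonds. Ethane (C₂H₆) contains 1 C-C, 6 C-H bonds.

ΔH ≈ −106 kJ

Bonds broken (reactants):
  C-H: 4 × 398 = 1592
  C=C: 1 × 595 = 595
  H-H: 1 × 450 = 450
  Σ(broken) = 2637 kJ
Bonds formed (products):
  C-C: 1 × 355 = 355
  C-H: 6 × 398 = 2388
  Σ(formed) = 2743 kJ
ΔH = Σ(broken) − Σ(formed) = 2637 − 2743 = −106 kJ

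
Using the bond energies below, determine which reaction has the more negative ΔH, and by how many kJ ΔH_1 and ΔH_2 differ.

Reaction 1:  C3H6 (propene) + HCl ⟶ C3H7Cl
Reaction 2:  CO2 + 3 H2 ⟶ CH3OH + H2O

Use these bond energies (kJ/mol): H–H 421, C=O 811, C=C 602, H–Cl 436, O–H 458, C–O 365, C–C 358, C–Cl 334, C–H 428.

Reaction 1:
  Bonds broken (reactants):
    C–C: 1 × 358 = 358
    C–H: 6 × 428 = 2568
    C=C: 1 × 602 = 602
    H–Cl: 1 × 436 = 436
    Σ(broken) = 3964 kJ
  Bonds formed (products):
    C–C: 2 × 358 = 716
    C–Cl: 1 × 334 = 334
    C–H: 7 × 428 = 2996
    Σ(formed) = 4046 kJ
  ΔH_1 = 3964 − 4046 = −82 kJ
Reaction 2:
  Bonds broken (reactants):
    C=O: 2 × 811 = 1622
    H–H: 3 × 421 = 1263
    Σ(broken) = 2885 kJ
  Bonds formed (products):
    C–H: 3 × 428 = 1284
    C–O: 1 × 365 = 365
    O–H: 3 × 458 = 1374
    Σ(formed) = 3023 kJ
  ΔH_2 = 2885 − 3023 = −138 kJ
ΔH_1 − ΔH_2 = +56 kJ, so reaction 2 has the more negative ΔH; |ΔH_1 − ΔH_2| = 56 kJ.

Reaction 2, by 56 kJ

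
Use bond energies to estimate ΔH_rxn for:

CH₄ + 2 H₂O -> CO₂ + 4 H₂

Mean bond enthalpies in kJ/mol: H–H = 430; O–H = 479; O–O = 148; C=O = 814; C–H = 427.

ΔH ≈ +276 kJ

Bonds broken (reactants):
  C–H: 4 × 427 = 1708
  O–H: 4 × 479 = 1916
  Σ(broken) = 3624 kJ
Bonds formed (products):
  C=O: 2 × 814 = 1628
  H–H: 4 × 430 = 1720
  Σ(formed) = 3348 kJ
ΔH = Σ(broken) − Σ(formed) = 3624 − 3348 = +276 kJ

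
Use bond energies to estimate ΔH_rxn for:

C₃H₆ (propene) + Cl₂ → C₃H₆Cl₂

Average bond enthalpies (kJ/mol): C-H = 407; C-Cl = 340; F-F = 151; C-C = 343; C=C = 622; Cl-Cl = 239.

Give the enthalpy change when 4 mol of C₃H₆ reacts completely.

Bonds broken (reactants):
  C-C: 1 × 343 = 343
  C-H: 6 × 407 = 2442
  C=C: 1 × 622 = 622
  Cl-Cl: 1 × 239 = 239
  Σ(broken) = 3646 kJ
Bonds formed (products):
  C-C: 2 × 343 = 686
  C-Cl: 2 × 340 = 680
  C-H: 6 × 407 = 2442
  Σ(formed) = 3808 kJ
ΔH = Σ(broken) − Σ(formed) = 3646 − 3808 = −162 kJ
For 4× the reaction as written: 4 × (−162) = −648 kJ

ΔH = −648 kJ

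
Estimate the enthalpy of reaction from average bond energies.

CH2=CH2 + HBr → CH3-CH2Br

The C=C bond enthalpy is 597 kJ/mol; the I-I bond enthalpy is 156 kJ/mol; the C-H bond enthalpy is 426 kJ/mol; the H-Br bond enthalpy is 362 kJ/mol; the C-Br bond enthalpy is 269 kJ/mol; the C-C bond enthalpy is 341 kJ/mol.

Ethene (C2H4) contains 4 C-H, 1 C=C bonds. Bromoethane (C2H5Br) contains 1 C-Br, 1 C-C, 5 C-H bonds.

Bonds broken (reactants):
  C-H: 4 × 426 = 1704
  C=C: 1 × 597 = 597
  H-Br: 1 × 362 = 362
  Σ(broken) = 2663 kJ
Bonds formed (products):
  C-Br: 1 × 269 = 269
  C-C: 1 × 341 = 341
  C-H: 5 × 426 = 2130
  Σ(formed) = 2740 kJ
ΔH = Σ(broken) − Σ(formed) = 2663 − 2740 = −77 kJ

ΔH ≈ −77 kJ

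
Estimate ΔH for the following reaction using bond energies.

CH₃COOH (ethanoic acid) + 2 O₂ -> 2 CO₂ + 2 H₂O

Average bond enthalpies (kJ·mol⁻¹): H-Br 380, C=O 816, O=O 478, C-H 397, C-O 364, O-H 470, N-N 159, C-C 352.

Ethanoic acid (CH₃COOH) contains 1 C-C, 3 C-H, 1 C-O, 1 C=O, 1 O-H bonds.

Bonds broken (reactants):
  C-C: 1 × 352 = 352
  C-H: 3 × 397 = 1191
  C-O: 1 × 364 = 364
  C=O: 1 × 816 = 816
  O-H: 1 × 470 = 470
  O=O: 2 × 478 = 956
  Σ(broken) = 4149 kJ
Bonds formed (products):
  C=O: 4 × 816 = 3264
  O-H: 4 × 470 = 1880
  Σ(formed) = 5144 kJ
ΔH = Σ(broken) − Σ(formed) = 4149 − 5144 = −995 kJ

ΔH ≈ −995 kJ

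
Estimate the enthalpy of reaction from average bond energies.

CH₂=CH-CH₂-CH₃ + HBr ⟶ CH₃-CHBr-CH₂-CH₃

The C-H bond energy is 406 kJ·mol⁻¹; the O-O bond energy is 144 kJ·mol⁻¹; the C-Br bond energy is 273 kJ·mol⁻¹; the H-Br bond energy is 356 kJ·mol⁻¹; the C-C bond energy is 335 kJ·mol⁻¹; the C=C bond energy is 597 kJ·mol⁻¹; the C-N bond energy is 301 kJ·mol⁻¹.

ΔH ≈ −61 kJ

Bonds broken (reactants):
  C-C: 2 × 335 = 670
  C-H: 8 × 406 = 3248
  C=C: 1 × 597 = 597
  H-Br: 1 × 356 = 356
  Σ(broken) = 4871 kJ
Bonds formed (products):
  C-Br: 1 × 273 = 273
  C-C: 3 × 335 = 1005
  C-H: 9 × 406 = 3654
  Σ(formed) = 4932 kJ
ΔH = Σ(broken) − Σ(formed) = 4871 − 4932 = −61 kJ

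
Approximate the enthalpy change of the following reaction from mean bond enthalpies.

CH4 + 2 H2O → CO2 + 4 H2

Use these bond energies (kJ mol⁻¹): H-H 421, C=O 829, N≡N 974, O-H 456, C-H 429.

Bonds broken (reactants):
  C-H: 4 × 429 = 1716
  O-H: 4 × 456 = 1824
  Σ(broken) = 3540 kJ
Bonds formed (products):
  C=O: 2 × 829 = 1658
  H-H: 4 × 421 = 1684
  Σ(formed) = 3342 kJ
ΔH = Σ(broken) − Σ(formed) = 3540 − 3342 = +198 kJ

ΔH ≈ +198 kJ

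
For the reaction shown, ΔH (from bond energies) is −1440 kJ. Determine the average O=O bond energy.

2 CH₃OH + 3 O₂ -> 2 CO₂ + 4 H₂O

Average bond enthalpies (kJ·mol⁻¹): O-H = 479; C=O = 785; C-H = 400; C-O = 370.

D(O=O) ≈ 478 kJ/mol

Let D be the O=O bond energy.
Σ(broken) = 6×400 + 2×370 + 2×479 + 3×D = 4098 + 3D
Σ(formed) = 4×785 + 8×479 = 6972
ΔH = Σ(broken) − Σ(formed) = (4098 + 3D) − (6972) = −2874 + 3D
Setting this equal to −1440 kJ gives 3D = 1434, so D = 478 kJ/mol.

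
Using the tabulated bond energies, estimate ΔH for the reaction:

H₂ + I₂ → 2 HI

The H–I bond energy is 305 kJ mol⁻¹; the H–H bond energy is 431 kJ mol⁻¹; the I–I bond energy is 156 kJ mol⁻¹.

ΔH ≈ −23 kJ

Bonds broken (reactants):
  H–H: 1 × 431 = 431
  I–I: 1 × 156 = 156
  Σ(broken) = 587 kJ
Bonds formed (products):
  H–I: 2 × 305 = 610
  Σ(formed) = 610 kJ
ΔH = Σ(broken) − Σ(formed) = 587 − 610 = −23 kJ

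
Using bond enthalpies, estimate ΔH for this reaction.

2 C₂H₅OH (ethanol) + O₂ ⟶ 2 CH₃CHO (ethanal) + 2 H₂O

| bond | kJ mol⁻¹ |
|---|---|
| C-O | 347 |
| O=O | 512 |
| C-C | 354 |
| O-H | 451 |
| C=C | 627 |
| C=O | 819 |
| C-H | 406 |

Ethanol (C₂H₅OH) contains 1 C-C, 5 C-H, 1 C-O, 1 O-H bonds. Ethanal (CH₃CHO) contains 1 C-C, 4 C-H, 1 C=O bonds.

ΔH ≈ −522 kJ

Bonds broken (reactants):
  C-C: 2 × 354 = 708
  C-H: 10 × 406 = 4060
  C-O: 2 × 347 = 694
  O-H: 2 × 451 = 902
  O=O: 1 × 512 = 512
  Σ(broken) = 6876 kJ
Bonds formed (products):
  C-C: 2 × 354 = 708
  C-H: 8 × 406 = 3248
  C=O: 2 × 819 = 1638
  O-H: 4 × 451 = 1804
  Σ(formed) = 7398 kJ
ΔH = Σ(broken) − Σ(formed) = 6876 − 7398 = −522 kJ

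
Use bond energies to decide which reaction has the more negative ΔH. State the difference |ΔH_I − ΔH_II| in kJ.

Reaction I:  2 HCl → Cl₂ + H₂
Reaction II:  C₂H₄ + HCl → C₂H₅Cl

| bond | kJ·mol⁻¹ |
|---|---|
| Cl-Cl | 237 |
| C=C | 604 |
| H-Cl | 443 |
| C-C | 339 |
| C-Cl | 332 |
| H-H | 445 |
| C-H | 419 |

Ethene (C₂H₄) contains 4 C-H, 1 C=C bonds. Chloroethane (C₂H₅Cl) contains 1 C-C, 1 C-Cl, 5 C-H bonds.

Reaction I:
  Bonds broken (reactants):
    H-Cl: 2 × 443 = 886
    Σ(broken) = 886 kJ
  Bonds formed (products):
    Cl-Cl: 1 × 237 = 237
    H-H: 1 × 445 = 445
    Σ(formed) = 682 kJ
  ΔH_I = 886 − 682 = +204 kJ
Reaction II:
  Bonds broken (reactants):
    C-H: 4 × 419 = 1676
    C=C: 1 × 604 = 604
    H-Cl: 1 × 443 = 443
    Σ(broken) = 2723 kJ
  Bonds formed (products):
    C-C: 1 × 339 = 339
    C-Cl: 1 × 332 = 332
    C-H: 5 × 419 = 2095
    Σ(formed) = 2766 kJ
  ΔH_II = 2723 − 2766 = −43 kJ
ΔH_I − ΔH_II = +247 kJ, so reaction II has the more negative ΔH; |ΔH_I − ΔH_II| = 247 kJ.

Reaction II, by 247 kJ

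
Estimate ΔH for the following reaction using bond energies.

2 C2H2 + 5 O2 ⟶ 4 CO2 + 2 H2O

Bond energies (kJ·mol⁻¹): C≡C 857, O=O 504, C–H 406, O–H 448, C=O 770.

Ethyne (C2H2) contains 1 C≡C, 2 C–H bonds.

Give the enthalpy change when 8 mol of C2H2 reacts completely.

ΔH = −8376 kJ

Bonds broken (reactants):
  C≡C: 2 × 857 = 1714
  C–H: 4 × 406 = 1624
  O=O: 5 × 504 = 2520
  Σ(broken) = 5858 kJ
Bonds formed (products):
  C=O: 8 × 770 = 6160
  O–H: 4 × 448 = 1792
  Σ(formed) = 7952 kJ
ΔH = Σ(broken) − Σ(formed) = 5858 − 7952 = −2094 kJ
For 4× the reaction as written: 4 × (−2094) = −8376 kJ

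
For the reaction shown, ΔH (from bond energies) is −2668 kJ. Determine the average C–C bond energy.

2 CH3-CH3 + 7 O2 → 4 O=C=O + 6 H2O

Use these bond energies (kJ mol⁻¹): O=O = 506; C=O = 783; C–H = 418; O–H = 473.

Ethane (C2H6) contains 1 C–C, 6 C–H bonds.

D(C–C) ≈ 357 kJ/mol

Let D be the C–C bond energy.
Σ(broken) = 2×D + 12×418 + 7×506 = 8558 + 2D
Σ(formed) = 8×783 + 12×473 = 11940
ΔH = Σ(broken) − Σ(formed) = (8558 + 2D) − (11940) = −3382 + 2D
Setting this equal to −2668 kJ gives 2D = 714, so D = 357 kJ/mol.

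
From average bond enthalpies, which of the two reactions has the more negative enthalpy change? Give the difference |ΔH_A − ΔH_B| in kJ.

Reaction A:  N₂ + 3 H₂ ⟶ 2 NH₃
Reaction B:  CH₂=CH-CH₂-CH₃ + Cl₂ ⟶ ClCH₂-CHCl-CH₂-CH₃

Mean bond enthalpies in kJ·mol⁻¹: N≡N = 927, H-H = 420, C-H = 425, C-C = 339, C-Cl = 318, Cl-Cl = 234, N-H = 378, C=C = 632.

Reaction A:
  Bonds broken (reactants):
    H-H: 3 × 420 = 1260
    N≡N: 1 × 927 = 927
    Σ(broken) = 2187 kJ
  Bonds formed (products):
    N-H: 6 × 378 = 2268
    Σ(formed) = 2268 kJ
  ΔH_A = 2187 − 2268 = −81 kJ
Reaction B:
  Bonds broken (reactants):
    C-C: 2 × 339 = 678
    C-H: 8 × 425 = 3400
    C=C: 1 × 632 = 632
    Cl-Cl: 1 × 234 = 234
    Σ(broken) = 4944 kJ
  Bonds formed (products):
    C-C: 3 × 339 = 1017
    C-Cl: 2 × 318 = 636
    C-H: 8 × 425 = 3400
    Σ(formed) = 5053 kJ
  ΔH_B = 4944 − 5053 = −109 kJ
ΔH_A − ΔH_B = +28 kJ, so reaction B has the more negative ΔH; |ΔH_A − ΔH_B| = 28 kJ.

Reaction B, by 28 kJ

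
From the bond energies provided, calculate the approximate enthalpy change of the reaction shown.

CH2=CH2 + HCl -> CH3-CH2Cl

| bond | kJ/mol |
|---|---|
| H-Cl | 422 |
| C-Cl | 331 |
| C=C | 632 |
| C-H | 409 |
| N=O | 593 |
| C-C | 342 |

Bonds broken (reactants):
  C-H: 4 × 409 = 1636
  C=C: 1 × 632 = 632
  H-Cl: 1 × 422 = 422
  Σ(broken) = 2690 kJ
Bonds formed (products):
  C-C: 1 × 342 = 342
  C-Cl: 1 × 331 = 331
  C-H: 5 × 409 = 2045
  Σ(formed) = 2718 kJ
ΔH = Σ(broken) − Σ(formed) = 2690 − 2718 = −28 kJ

ΔH ≈ −28 kJ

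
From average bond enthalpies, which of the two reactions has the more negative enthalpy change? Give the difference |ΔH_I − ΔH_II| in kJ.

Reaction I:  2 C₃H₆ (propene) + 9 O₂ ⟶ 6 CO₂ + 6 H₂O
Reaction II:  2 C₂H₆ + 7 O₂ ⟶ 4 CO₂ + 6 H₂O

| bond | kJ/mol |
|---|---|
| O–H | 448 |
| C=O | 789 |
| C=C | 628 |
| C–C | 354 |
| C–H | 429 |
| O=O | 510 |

Reaction I:
  Bonds broken (reactants):
    C–C: 2 × 354 = 708
    C–H: 12 × 429 = 5148
    C=C: 2 × 628 = 1256
    O=O: 9 × 510 = 4590
    Σ(broken) = 11702 kJ
  Bonds formed (products):
    C=O: 12 × 789 = 9468
    O–H: 12 × 448 = 5376
    Σ(formed) = 14844 kJ
  ΔH_I = 11702 − 14844 = −3142 kJ
Reaction II:
  Bonds broken (reactants):
    C–C: 2 × 354 = 708
    C–H: 12 × 429 = 5148
    O=O: 7 × 510 = 3570
    Σ(broken) = 9426 kJ
  Bonds formed (products):
    C=O: 8 × 789 = 6312
    O–H: 12 × 448 = 5376
    Σ(formed) = 11688 kJ
  ΔH_II = 9426 − 11688 = −2262 kJ
ΔH_I − ΔH_II = −880 kJ, so reaction I has the more negative ΔH; |ΔH_I − ΔH_II| = 880 kJ.

Reaction I, by 880 kJ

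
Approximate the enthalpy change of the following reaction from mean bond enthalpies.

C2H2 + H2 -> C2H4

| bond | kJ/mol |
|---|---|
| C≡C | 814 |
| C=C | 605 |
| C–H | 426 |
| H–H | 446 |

ΔH ≈ −197 kJ

Bonds broken (reactants):
  C≡C: 1 × 814 = 814
  C–H: 2 × 426 = 852
  H–H: 1 × 446 = 446
  Σ(broken) = 2112 kJ
Bonds formed (products):
  C–H: 4 × 426 = 1704
  C=C: 1 × 605 = 605
  Σ(formed) = 2309 kJ
ΔH = Σ(broken) − Σ(formed) = 2112 − 2309 = −197 kJ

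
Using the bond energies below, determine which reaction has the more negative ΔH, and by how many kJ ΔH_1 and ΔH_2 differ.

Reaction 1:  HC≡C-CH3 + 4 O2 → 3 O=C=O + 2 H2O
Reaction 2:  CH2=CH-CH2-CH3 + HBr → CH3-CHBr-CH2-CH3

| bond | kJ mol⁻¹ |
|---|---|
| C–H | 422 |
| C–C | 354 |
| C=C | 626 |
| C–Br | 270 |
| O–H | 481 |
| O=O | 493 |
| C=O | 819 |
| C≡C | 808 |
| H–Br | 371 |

Reaction 1, by 1967 kJ

Reaction 1:
  Bonds broken (reactants):
    C≡C: 1 × 808 = 808
    C–C: 1 × 354 = 354
    C–H: 4 × 422 = 1688
    O=O: 4 × 493 = 1972
    Σ(broken) = 4822 kJ
  Bonds formed (products):
    C=O: 6 × 819 = 4914
    O–H: 4 × 481 = 1924
    Σ(formed) = 6838 kJ
  ΔH_1 = 4822 − 6838 = −2016 kJ
Reaction 2:
  Bonds broken (reactants):
    C–C: 2 × 354 = 708
    C–H: 8 × 422 = 3376
    C=C: 1 × 626 = 626
    H–Br: 1 × 371 = 371
    Σ(broken) = 5081 kJ
  Bonds formed (products):
    C–Br: 1 × 270 = 270
    C–C: 3 × 354 = 1062
    C–H: 9 × 422 = 3798
    Σ(formed) = 5130 kJ
  ΔH_2 = 5081 − 5130 = −49 kJ
ΔH_1 − ΔH_2 = −1967 kJ, so reaction 1 has the more negative ΔH; |ΔH_1 − ΔH_2| = 1967 kJ.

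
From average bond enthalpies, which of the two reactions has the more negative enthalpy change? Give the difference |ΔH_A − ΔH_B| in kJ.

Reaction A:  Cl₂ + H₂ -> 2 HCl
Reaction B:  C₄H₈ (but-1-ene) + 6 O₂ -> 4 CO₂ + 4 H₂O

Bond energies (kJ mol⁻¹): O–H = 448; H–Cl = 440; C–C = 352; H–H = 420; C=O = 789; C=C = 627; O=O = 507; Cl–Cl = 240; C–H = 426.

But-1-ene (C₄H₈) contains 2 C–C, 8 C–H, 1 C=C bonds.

Reaction B, by 1895 kJ

Reaction A:
  Bonds broken (reactants):
    Cl–Cl: 1 × 240 = 240
    H–H: 1 × 420 = 420
    Σ(broken) = 660 kJ
  Bonds formed (products):
    H–Cl: 2 × 440 = 880
    Σ(formed) = 880 kJ
  ΔH_A = 660 − 880 = −220 kJ
Reaction B:
  Bonds broken (reactants):
    C–C: 2 × 352 = 704
    C–H: 8 × 426 = 3408
    C=C: 1 × 627 = 627
    O=O: 6 × 507 = 3042
    Σ(broken) = 7781 kJ
  Bonds formed (products):
    C=O: 8 × 789 = 6312
    O–H: 8 × 448 = 3584
    Σ(formed) = 9896 kJ
  ΔH_B = 7781 − 9896 = −2115 kJ
ΔH_A − ΔH_B = +1895 kJ, so reaction B has the more negative ΔH; |ΔH_A − ΔH_B| = 1895 kJ.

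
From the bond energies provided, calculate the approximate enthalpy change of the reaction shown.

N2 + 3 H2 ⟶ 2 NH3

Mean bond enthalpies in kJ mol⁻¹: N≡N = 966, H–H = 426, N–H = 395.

Bonds broken (reactants):
  H–H: 3 × 426 = 1278
  N≡N: 1 × 966 = 966
  Σ(broken) = 2244 kJ
Bonds formed (products):
  N–H: 6 × 395 = 2370
  Σ(formed) = 2370 kJ
ΔH = Σ(broken) − Σ(formed) = 2244 − 2370 = −126 kJ

ΔH ≈ −126 kJ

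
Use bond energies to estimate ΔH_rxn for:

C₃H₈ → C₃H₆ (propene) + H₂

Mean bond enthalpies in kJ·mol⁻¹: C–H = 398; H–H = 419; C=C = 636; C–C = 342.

ΔH ≈ +83 kJ

Bonds broken (reactants):
  C–C: 2 × 342 = 684
  C–H: 8 × 398 = 3184
  Σ(broken) = 3868 kJ
Bonds formed (products):
  C–C: 1 × 342 = 342
  C–H: 6 × 398 = 2388
  C=C: 1 × 636 = 636
  H–H: 1 × 419 = 419
  Σ(formed) = 3785 kJ
ΔH = Σ(broken) − Σ(formed) = 3868 − 3785 = +83 kJ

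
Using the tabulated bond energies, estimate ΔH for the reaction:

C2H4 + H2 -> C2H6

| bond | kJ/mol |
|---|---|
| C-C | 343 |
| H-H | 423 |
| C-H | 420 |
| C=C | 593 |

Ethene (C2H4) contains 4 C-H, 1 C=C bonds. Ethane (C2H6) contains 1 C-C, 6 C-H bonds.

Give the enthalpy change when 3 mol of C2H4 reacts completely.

ΔH = −501 kJ

Bonds broken (reactants):
  C-H: 4 × 420 = 1680
  C=C: 1 × 593 = 593
  H-H: 1 × 423 = 423
  Σ(broken) = 2696 kJ
Bonds formed (products):
  C-C: 1 × 343 = 343
  C-H: 6 × 420 = 2520
  Σ(formed) = 2863 kJ
ΔH = Σ(broken) − Σ(formed) = 2696 − 2863 = −167 kJ
For 3× the reaction as written: 3 × (−167) = −501 kJ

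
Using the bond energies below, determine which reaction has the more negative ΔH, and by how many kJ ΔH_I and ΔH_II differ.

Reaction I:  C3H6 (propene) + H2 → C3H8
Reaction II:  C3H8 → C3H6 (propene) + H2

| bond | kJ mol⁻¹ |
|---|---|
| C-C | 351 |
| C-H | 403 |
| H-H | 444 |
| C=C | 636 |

Reaction I:
  Bonds broken (reactants):
    C-C: 1 × 351 = 351
    C-H: 6 × 403 = 2418
    C=C: 1 × 636 = 636
    H-H: 1 × 444 = 444
    Σ(broken) = 3849 kJ
  Bonds formed (products):
    C-C: 2 × 351 = 702
    C-H: 8 × 403 = 3224
    Σ(formed) = 3926 kJ
  ΔH_I = 3849 − 3926 = −77 kJ
Reaction II:
  Bonds broken (reactants):
    C-C: 2 × 351 = 702
    C-H: 8 × 403 = 3224
    Σ(broken) = 3926 kJ
  Bonds formed (products):
    C-C: 1 × 351 = 351
    C-H: 6 × 403 = 2418
    C=C: 1 × 636 = 636
    H-H: 1 × 444 = 444
    Σ(formed) = 3849 kJ
  ΔH_II = 3926 − 3849 = +77 kJ
ΔH_I − ΔH_II = −154 kJ, so reaction I has the more negative ΔH; |ΔH_I − ΔH_II| = 154 kJ.

Reaction I, by 154 kJ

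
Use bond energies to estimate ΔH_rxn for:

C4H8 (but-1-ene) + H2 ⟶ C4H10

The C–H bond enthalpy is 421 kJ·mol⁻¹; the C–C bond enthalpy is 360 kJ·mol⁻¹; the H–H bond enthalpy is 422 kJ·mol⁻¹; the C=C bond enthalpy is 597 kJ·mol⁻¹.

Bonds broken (reactants):
  C–C: 2 × 360 = 720
  C–H: 8 × 421 = 3368
  C=C: 1 × 597 = 597
  H–H: 1 × 422 = 422
  Σ(broken) = 5107 kJ
Bonds formed (products):
  C–C: 3 × 360 = 1080
  C–H: 10 × 421 = 4210
  Σ(formed) = 5290 kJ
ΔH = Σ(broken) − Σ(formed) = 5107 − 5290 = −183 kJ

ΔH ≈ −183 kJ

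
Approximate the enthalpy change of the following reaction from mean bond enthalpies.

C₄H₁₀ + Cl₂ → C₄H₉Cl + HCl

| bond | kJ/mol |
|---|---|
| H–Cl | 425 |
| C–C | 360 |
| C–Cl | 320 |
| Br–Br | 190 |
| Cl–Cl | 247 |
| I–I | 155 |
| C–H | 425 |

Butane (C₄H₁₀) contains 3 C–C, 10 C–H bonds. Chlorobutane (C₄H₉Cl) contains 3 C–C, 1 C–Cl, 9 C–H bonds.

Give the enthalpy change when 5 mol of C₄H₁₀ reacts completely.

Bonds broken (reactants):
  C–C: 3 × 360 = 1080
  C–H: 10 × 425 = 4250
  Cl–Cl: 1 × 247 = 247
  Σ(broken) = 5577 kJ
Bonds formed (products):
  C–C: 3 × 360 = 1080
  C–Cl: 1 × 320 = 320
  C–H: 9 × 425 = 3825
  H–Cl: 1 × 425 = 425
  Σ(formed) = 5650 kJ
ΔH = Σ(broken) − Σ(formed) = 5577 − 5650 = −73 kJ
For 5× the reaction as written: 5 × (−73) = −365 kJ

ΔH = −365 kJ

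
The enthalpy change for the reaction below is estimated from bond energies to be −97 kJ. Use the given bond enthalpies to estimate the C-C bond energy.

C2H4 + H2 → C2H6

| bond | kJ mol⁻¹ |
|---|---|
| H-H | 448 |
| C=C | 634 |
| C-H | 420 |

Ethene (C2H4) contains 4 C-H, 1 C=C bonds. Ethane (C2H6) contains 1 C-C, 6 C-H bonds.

D(C-C) ≈ 339 kJ/mol

Let D be the C-C bond energy.
Σ(broken) = 4×420 + 1×634 + 1×448 = 2762
Σ(formed) = 1×D + 6×420 = 2520 + D
ΔH = Σ(broken) − Σ(formed) = (2762) − (2520 + D) = +242 − D
Setting this equal to −97 kJ gives D = 339 kJ/mol.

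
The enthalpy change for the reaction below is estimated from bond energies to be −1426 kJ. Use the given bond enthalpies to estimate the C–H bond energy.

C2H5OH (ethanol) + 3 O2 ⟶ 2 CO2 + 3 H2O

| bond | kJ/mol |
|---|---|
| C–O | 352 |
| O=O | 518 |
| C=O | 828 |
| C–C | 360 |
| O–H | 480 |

D(C–H) ≈ 404 kJ/mol

Let D be the C–H bond energy.
Σ(broken) = 1×360 + 5×D + 1×352 + 1×480 + 3×518 = 2746 + 5D
Σ(formed) = 4×828 + 6×480 = 6192
ΔH = Σ(broken) − Σ(formed) = (2746 + 5D) − (6192) = −3446 + 5D
Setting this equal to −1426 kJ gives 5D = 2020, so D = 404 kJ/mol.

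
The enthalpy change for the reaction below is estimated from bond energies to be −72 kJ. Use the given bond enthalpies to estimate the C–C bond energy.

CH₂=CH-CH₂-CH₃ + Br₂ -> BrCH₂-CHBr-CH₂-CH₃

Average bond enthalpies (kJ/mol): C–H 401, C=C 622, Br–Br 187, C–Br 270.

Let D be the C–C bond energy.
Σ(broken) = 1×187 + 2×D + 8×401 + 1×622 = 4017 + 2D
Σ(formed) = 2×270 + 3×D + 8×401 = 3748 + 3D
ΔH = Σ(broken) − Σ(formed) = (4017 + 2D) − (3748 + 3D) = +269 − D
Setting this equal to −72 kJ gives D = 341 kJ/mol.

D(C–C) ≈ 341 kJ/mol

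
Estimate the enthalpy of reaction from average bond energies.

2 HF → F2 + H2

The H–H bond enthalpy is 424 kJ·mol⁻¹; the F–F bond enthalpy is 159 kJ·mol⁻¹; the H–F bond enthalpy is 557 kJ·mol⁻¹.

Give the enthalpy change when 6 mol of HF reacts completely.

Bonds broken (reactants):
  H–F: 2 × 557 = 1114
  Σ(broken) = 1114 kJ
Bonds formed (products):
  F–F: 1 × 159 = 159
  H–H: 1 × 424 = 424
  Σ(formed) = 583 kJ
ΔH = Σ(broken) − Σ(formed) = 1114 − 583 = +531 kJ
For 3× the reaction as written: 3 × (+531) = +1593 kJ

ΔH = +1593 kJ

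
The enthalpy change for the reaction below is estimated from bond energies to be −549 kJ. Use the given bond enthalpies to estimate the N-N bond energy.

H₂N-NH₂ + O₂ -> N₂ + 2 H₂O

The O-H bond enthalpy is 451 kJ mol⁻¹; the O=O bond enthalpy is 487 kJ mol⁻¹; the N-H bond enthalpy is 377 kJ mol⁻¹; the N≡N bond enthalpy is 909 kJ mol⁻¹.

D(N-N) ≈ 169 kJ/mol

Let D be the N-N bond energy.
Σ(broken) = 4×377 + 1×D + 1×487 = 1995 + D
Σ(formed) = 1×909 + 4×451 = 2713
ΔH = Σ(broken) − Σ(formed) = (1995 + D) − (2713) = −718 + D
Setting this equal to −549 kJ gives D = 169 kJ/mol.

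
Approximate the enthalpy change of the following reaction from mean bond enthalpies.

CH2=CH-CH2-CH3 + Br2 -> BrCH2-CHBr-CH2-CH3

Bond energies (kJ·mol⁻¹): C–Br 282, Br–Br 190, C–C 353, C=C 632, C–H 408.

Bonds broken (reactants):
  Br–Br: 1 × 190 = 190
  C–C: 2 × 353 = 706
  C–H: 8 × 408 = 3264
  C=C: 1 × 632 = 632
  Σ(broken) = 4792 kJ
Bonds formed (products):
  C–Br: 2 × 282 = 564
  C–C: 3 × 353 = 1059
  C–H: 8 × 408 = 3264
  Σ(formed) = 4887 kJ
ΔH = Σ(broken) − Σ(formed) = 4792 − 4887 = −95 kJ

ΔH ≈ −95 kJ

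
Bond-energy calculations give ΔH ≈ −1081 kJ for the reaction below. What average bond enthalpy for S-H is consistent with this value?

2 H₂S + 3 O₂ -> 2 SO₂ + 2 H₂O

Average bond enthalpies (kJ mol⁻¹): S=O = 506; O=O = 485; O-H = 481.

Let D be the S-H bond energy.
Σ(broken) = 3×485 + 4×D = 1455 + 4D
Σ(formed) = 4×481 + 4×506 = 3948
ΔH = Σ(broken) − Σ(formed) = (1455 + 4D) − (3948) = −2493 + 4D
Setting this equal to −1081 kJ gives 4D = 1412, so D = 353 kJ/mol.

D(S-H) ≈ 353 kJ/mol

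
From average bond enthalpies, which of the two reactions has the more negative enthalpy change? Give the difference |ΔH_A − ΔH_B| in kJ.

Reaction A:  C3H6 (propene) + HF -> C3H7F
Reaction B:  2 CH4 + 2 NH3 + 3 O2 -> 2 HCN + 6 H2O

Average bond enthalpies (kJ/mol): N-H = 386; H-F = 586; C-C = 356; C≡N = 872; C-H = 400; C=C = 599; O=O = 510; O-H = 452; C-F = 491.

Reaction B, by 860 kJ

Reaction A:
  Bonds broken (reactants):
    C-C: 1 × 356 = 356
    C-H: 6 × 400 = 2400
    C=C: 1 × 599 = 599
    H-F: 1 × 586 = 586
    Σ(broken) = 3941 kJ
  Bonds formed (products):
    C-C: 2 × 356 = 712
    C-F: 1 × 491 = 491
    C-H: 7 × 400 = 2800
    Σ(formed) = 4003 kJ
  ΔH_A = 3941 − 4003 = −62 kJ
Reaction B:
  Bonds broken (reactants):
    C-H: 8 × 400 = 3200
    N-H: 6 × 386 = 2316
    O=O: 3 × 510 = 1530
    Σ(broken) = 7046 kJ
  Bonds formed (products):
    C≡N: 2 × 872 = 1744
    C-H: 2 × 400 = 800
    O-H: 12 × 452 = 5424
    Σ(formed) = 7968 kJ
  ΔH_B = 7046 − 7968 = −922 kJ
ΔH_A − ΔH_B = +860 kJ, so reaction B has the more negative ΔH; |ΔH_A − ΔH_B| = 860 kJ.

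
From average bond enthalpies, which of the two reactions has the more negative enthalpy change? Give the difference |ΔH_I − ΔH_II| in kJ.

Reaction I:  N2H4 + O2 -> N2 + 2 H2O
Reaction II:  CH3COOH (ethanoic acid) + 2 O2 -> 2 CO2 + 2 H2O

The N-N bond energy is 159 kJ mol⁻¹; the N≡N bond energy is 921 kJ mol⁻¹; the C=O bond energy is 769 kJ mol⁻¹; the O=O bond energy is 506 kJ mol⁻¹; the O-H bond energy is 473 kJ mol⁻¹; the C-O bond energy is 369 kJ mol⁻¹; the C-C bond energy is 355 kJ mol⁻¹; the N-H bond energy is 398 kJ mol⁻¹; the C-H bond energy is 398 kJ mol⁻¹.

Reaction I:
  Bonds broken (reactants):
    N-H: 4 × 398 = 1592
    N-N: 1 × 159 = 159
    O=O: 1 × 506 = 506
    Σ(broken) = 2257 kJ
  Bonds formed (products):
    N≡N: 1 × 921 = 921
    O-H: 4 × 473 = 1892
    Σ(formed) = 2813 kJ
  ΔH_I = 2257 − 2813 = −556 kJ
Reaction II:
  Bonds broken (reactants):
    C-C: 1 × 355 = 355
    C-H: 3 × 398 = 1194
    C-O: 1 × 369 = 369
    C=O: 1 × 769 = 769
    O-H: 1 × 473 = 473
    O=O: 2 × 506 = 1012
    Σ(broken) = 4172 kJ
  Bonds formed (products):
    C=O: 4 × 769 = 3076
    O-H: 4 × 473 = 1892
    Σ(formed) = 4968 kJ
  ΔH_II = 4172 − 4968 = −796 kJ
ΔH_I − ΔH_II = +240 kJ, so reaction II has the more negative ΔH; |ΔH_I − ΔH_II| = 240 kJ.

Reaction II, by 240 kJ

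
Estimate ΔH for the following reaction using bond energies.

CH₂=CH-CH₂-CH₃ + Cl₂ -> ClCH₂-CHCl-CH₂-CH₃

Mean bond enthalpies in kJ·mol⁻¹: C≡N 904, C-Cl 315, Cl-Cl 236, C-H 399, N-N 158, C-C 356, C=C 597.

ΔH ≈ −153 kJ

Bonds broken (reactants):
  C-C: 2 × 356 = 712
  C-H: 8 × 399 = 3192
  C=C: 1 × 597 = 597
  Cl-Cl: 1 × 236 = 236
  Σ(broken) = 4737 kJ
Bonds formed (products):
  C-C: 3 × 356 = 1068
  C-Cl: 2 × 315 = 630
  C-H: 8 × 399 = 3192
  Σ(formed) = 4890 kJ
ΔH = Σ(broken) − Σ(formed) = 4737 − 4890 = −153 kJ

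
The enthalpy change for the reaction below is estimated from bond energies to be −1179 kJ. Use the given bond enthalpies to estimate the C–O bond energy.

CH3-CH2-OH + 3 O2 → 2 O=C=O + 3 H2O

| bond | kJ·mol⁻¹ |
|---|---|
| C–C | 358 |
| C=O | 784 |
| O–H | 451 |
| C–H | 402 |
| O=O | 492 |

Let D be the C–O bond energy.
Σ(broken) = 1×358 + 5×402 + 1×D + 1×451 + 3×492 = 4295 + D
Σ(formed) = 4×784 + 6×451 = 5842
ΔH = Σ(broken) − Σ(formed) = (4295 + D) − (5842) = −1547 + D
Setting this equal to −1179 kJ gives D = 368 kJ/mol.

D(C–O) ≈ 368 kJ/mol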